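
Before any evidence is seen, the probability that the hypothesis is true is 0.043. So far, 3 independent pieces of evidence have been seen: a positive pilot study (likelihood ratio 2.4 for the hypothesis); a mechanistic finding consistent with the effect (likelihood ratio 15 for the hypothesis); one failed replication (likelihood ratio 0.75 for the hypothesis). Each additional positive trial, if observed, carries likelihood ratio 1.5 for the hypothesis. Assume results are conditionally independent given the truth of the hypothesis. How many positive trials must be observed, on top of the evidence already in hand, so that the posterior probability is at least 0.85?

Prior odds = 0.043/0.957 = 43/957.
Combined Bayes factor of the evidence already in hand = 2.4 × 15 × 0.75 = 27.
Odds after that evidence = (43/957) × 27 = 387/319.
Target odds = 0.85/0.15 = 17/3.
Need 1.5ⁿ ≥ 17/3 ÷ (387/319) = 5423/1161.
1.5³ = 3.375 falls short of 5423/1161 but 1.5⁴ = 5.0625 reaches it, so n = 4.

4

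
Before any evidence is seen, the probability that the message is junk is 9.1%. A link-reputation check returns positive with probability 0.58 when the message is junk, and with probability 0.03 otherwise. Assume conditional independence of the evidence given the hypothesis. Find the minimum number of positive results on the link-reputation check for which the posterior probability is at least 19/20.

2

Prior odds: 0.091 ÷ 0.909 = 91/909.
Likelihood ratio of a positive result = 0.58/0.03 = 58/3.
Target posterior odds = 0.95/0.05 = 19.
Require (58/3)ⁿ ≥ 19 ÷ (91/909) = 17271/91.
(58/3)¹ = 58/3 falls short of 17271/91 but (58/3)² = 3364/9 reaches it, so n = 2.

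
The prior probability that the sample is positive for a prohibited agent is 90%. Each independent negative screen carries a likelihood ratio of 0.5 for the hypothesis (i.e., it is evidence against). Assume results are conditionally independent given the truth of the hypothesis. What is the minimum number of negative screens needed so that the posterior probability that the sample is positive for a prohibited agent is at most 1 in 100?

10

Prior odds: 0.9 ÷ 0.1 = 9.
Likelihood ratio per negative screen = 0.5.
Target odds: 0.01 ÷ 0.99 = 1/99.
Require 0.5ⁿ ≤ 1/99 ÷ 9 = 1/891.
0.5⁹ = 0.001953125 is still above 1/891 but 0.5¹⁰ = 1/1024 is at or below it, so n = 10.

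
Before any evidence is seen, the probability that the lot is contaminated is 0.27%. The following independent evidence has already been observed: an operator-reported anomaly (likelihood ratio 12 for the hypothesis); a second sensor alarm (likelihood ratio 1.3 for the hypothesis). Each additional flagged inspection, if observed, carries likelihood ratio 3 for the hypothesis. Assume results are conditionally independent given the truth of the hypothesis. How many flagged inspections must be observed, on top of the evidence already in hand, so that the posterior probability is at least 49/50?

7

Prior odds = 0.0027/0.9973 = 27/9973.
Combined Bayes factor of the evidence already in hand = 12 × 1.3 = 15.6.
Odds after that evidence = (27/9973) × 15.6 = 2106/49865.
Target odds = 0.98/0.02 = 49.
Need 3ⁿ ≥ 49 ÷ (2106/49865) = 2443385/2106.
3⁶ = 729 falls short of 2443385/2106 but 3⁷ = 2187 reaches it, so n = 7.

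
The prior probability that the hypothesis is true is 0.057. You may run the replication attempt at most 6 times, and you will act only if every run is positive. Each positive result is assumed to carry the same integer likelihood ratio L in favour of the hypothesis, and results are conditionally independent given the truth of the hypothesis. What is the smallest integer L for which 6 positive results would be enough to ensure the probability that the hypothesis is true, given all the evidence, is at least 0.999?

Prior odds = 0.057/0.943 = 57/943.
Target odds = 0.999/0.001 = 999.
Need L⁶ ≥ 999 ÷ (57/943) = 314019/19.
5⁶ = 15625 < 314019/19 ≤ 46656 = 6⁶, so L = 6.

6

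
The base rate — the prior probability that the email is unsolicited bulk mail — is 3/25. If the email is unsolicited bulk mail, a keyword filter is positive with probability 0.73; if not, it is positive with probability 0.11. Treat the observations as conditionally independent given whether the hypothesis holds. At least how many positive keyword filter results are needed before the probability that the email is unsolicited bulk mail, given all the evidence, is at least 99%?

4

Prior odds = 0.12/0.88 = 3/22.
Likelihood ratio of a positive = 0.73/0.11 = 73/11.
Target posterior odds = 0.99/0.01 = 99.
Need (3/22) × (73/11)ⁿ ≥ 99, i.e. (73/11)ⁿ ≥ 726.
(73/11)³ = 389017/1331 falls short of 726 but (73/11)⁴ = 28398241/14641 reaches it, so n = 4.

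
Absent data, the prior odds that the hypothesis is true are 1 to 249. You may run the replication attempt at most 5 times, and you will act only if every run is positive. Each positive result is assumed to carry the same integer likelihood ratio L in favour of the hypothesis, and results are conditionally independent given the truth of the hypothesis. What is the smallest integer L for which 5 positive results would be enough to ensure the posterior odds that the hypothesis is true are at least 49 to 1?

Prior odds = 1/249.
Target odds = 49.
Need L⁵ ≥ 49 ÷ (1/249) = 12201.
6⁵ = 7776 < 12201 ≤ 16807 = 7⁵, so L = 7.

7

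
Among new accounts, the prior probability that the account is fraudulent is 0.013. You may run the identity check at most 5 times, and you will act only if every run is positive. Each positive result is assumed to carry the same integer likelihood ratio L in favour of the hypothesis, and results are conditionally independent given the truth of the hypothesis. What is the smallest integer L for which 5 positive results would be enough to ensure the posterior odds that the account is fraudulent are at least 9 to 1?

Prior odds = 0.013/0.987 = 13/987.
Target odds = 9.
Need L⁵ ≥ 9 ÷ (13/987) = 8883/13.
3⁵ = 243 < 8883/13 ≤ 1024 = 4⁵, so L = 4.

4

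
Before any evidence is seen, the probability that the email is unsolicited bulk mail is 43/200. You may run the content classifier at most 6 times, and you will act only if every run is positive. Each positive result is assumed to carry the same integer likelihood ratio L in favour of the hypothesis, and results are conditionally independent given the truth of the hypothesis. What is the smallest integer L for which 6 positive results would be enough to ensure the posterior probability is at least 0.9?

Prior odds = 0.215/0.785 = 43/157.
Target odds = 0.9/0.1 = 9.
Need L⁶ ≥ 9 ÷ (43/157) = 1413/43.
1⁶ = 1 < 1413/43 ≤ 64 = 2⁶, so L = 2.

2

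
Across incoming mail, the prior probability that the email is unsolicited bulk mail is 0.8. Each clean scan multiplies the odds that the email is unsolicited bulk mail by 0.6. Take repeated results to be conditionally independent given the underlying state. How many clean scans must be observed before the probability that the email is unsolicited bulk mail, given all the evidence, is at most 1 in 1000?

Prior odds: 0.8 ÷ 0.2 = 4.
Likelihood ratio per clean scan = 0.6.
Target posterior odds = 0.001/0.999 = 1/999.
Require 0.6ⁿ ≤ 1/999 ÷ 4 = 1/3996.
0.6¹⁶ ≈0.000282111 is still above 1/3996 but 0.6¹⁷ ≈0.000169267 is at or below it, so n = 17.

17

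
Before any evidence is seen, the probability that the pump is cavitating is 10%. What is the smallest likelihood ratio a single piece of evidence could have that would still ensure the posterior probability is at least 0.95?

Prior odds = 0.1/0.9 = 1/9.
Target odds = 0.95/0.05 = 19.
Required Bayes factor = 19 ÷ (1/9) = 171.

171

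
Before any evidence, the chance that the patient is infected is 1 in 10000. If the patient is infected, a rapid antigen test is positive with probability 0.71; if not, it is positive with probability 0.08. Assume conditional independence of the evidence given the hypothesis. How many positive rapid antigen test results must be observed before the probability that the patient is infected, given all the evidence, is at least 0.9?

6

Prior odds: 0.0001 ÷ 0.9999 = 1/9999.
Likelihood ratio of a positive = 0.71/0.08 = 8.875.
Target posterior odds = 0.9/0.1 = 9.
Need (1/9999) × 8.875ⁿ ≥ 9, i.e. 8.875ⁿ ≥ 89991.
8.875⁵ ≈55060.7 falls short of 89991 but 8.875⁶ ≈488664 reaches it, so n = 6.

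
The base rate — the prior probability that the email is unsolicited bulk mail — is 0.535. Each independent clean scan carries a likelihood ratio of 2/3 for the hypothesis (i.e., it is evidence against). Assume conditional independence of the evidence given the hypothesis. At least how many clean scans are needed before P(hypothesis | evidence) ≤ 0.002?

Prior odds: 0.535 ÷ 0.465 = 107/93.
Likelihood ratio per clean scan = 2/3.
Target posterior odds = 0.002/0.998 = 1/499.
Require (2/3)ⁿ ≤ 1/499 ÷ (107/93) = 93/53393.
(2/3)¹⁵ = 32768/14348907 is still above 93/53393 but (2/3)¹⁶ = 65536/43046721 is at or below it, so n = 16.

16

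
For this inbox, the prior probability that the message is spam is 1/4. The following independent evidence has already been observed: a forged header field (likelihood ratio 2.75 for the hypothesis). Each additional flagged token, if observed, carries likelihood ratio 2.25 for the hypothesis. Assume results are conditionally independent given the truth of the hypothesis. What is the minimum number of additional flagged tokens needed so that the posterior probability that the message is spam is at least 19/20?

4

Prior odds = 0.25/0.75 = 1/3.
Bayes factor of the evidence already in hand = 2.75.
Odds after that evidence = (1/3) × 2.75 = 11/12.
Target odds = 0.95/0.05 = 19.
Need 2.25ⁿ ≥ 19 ÷ (11/12) = 228/11.
2.25³ = 11.390625 falls short of 228/11 but 2.25⁴ = 25.62890625 reaches it, so n = 4.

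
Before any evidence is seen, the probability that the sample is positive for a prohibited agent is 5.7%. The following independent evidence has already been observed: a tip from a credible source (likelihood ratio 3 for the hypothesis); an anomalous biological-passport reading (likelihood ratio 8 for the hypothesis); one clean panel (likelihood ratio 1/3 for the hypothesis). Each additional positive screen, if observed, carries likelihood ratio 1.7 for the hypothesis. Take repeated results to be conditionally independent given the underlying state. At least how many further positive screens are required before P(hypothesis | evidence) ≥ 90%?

6

Prior odds = 0.057/0.943 = 57/943.
Combined Bayes factor of the evidence already in hand = 3 × 8 × (1/3) = 8.
Odds after that evidence = (57/943) × 8 = 456/943.
Target odds = 0.9/0.1 = 9.
Need 1.7ⁿ ≥ 9 ÷ (456/943) = 2829/152.
1.7⁵ = 1419857/100000 falls short of 2829/152 but 1.7⁶ = 24137569/1000000 reaches it, so n = 6.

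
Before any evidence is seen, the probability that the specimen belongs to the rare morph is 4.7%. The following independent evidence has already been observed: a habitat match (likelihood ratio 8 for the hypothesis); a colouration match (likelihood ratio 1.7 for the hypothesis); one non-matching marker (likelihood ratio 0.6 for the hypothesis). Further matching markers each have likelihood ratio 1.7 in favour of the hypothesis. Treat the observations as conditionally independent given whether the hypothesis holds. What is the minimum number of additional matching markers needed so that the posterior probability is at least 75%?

Prior odds = 0.047/0.953 = 47/953.
Combined Bayes factor of the evidence already in hand = 8 × 1.7 × 0.6 = 8.16.
Odds after that evidence = (47/953) × 8.16 = 9588/23825.
Target odds = 0.75/0.25 = 3.
Need 1.7ⁿ ≥ 3 ÷ (9588/23825) = 23825/3196.
1.7³ = 4.913 falls short of 23825/3196 but 1.7⁴ = 8.3521 reaches it, so n = 4.

4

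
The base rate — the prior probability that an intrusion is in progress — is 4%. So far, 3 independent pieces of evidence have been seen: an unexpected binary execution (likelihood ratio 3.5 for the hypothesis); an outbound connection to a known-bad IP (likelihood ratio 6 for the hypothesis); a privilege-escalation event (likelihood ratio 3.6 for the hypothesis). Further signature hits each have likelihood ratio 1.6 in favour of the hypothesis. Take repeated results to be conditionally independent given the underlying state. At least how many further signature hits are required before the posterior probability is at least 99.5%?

9

Prior odds = 0.04/0.96 = 1/24.
Combined Bayes factor of the evidence already in hand = 3.5 × 6 × 3.6 = 75.6.
Odds after that evidence = (1/24) × 75.6 = 3.15.
Target odds = 0.995/0.005 = 199.
Need 1.6ⁿ ≥ 199 ÷ 3.15 = 3980/63.
1.6⁸ = 16777216/390625 falls short of 3980/63 but 1.6⁹ = 134217728/1953125 reaches it, so n = 9.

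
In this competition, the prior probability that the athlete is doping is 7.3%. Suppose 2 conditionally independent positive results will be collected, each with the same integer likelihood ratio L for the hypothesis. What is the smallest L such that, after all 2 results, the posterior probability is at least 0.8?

Prior odds = 0.073/0.927 = 73/927.
Target odds = 0.8/0.2 = 4.
Need L² ≥ 4 ÷ (73/927) = 3708/73.
7² = 49 < 3708/73 ≤ 64 = 8², so L = 8.

8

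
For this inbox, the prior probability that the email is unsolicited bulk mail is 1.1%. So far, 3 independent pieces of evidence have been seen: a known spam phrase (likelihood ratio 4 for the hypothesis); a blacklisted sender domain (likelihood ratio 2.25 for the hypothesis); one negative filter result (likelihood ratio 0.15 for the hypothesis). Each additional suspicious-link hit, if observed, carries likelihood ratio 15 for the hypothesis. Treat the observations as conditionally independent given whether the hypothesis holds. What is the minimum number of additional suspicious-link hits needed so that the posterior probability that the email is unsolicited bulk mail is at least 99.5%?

Prior odds = 0.011/0.989 = 11/989.
Combined Bayes factor of the evidence already in hand = 4 × 2.25 × 0.15 = 1.35.
Odds after that evidence = (11/989) × 1.35 = 297/19780.
Target odds = 0.995/0.005 = 199.
Need 15ⁿ ≥ 199 ÷ (297/19780) = 3936220/297.
15³ = 3375 falls short of 3936220/297 but 15⁴ = 50625 reaches it, so n = 4.

4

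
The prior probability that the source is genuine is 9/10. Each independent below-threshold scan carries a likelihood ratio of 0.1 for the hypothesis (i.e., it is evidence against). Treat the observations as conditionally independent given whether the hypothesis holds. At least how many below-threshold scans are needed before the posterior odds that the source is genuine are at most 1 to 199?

Prior odds: 0.9 ÷ 0.1 = 9.
Likelihood ratio per below-threshold scan = 0.1.
Target odds = 1/199.
Require 0.1ⁿ ≤ 1/199 ÷ 9 = 1/1791.
0.1³ = 0.001 is still above 1/1791 but 0.1⁴ = 0.0001 is at or below it, so n = 4.

4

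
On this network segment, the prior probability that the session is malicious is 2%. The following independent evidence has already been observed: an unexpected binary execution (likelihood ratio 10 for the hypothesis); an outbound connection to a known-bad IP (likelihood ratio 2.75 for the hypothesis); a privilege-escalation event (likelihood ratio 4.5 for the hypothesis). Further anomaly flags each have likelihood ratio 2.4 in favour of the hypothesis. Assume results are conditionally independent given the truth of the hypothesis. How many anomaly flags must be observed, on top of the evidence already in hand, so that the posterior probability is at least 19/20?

3

Prior odds = 0.02/0.98 = 1/49.
Combined Bayes factor of the evidence already in hand = 10 × 2.75 × 4.5 = 123.75.
Odds after that evidence = (1/49) × 123.75 = 495/196.
Target odds = 0.95/0.05 = 19.
Need 2.4ⁿ ≥ 19 ÷ (495/196) = 3724/495.
2.4² = 5.76 falls short of 3724/495 but 2.4³ = 13.824 reaches it, so n = 3.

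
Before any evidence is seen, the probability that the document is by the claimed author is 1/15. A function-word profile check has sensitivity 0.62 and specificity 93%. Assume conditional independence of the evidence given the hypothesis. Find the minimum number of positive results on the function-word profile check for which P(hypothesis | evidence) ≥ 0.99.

4

Prior odds: (1/15) ÷ (14/15) = 1/14.
False-positive rate = 1 − 0.93 = 0.07; likelihood ratio of a positive = 0.62/0.07 = 62/7.
Target posterior odds = 0.99/0.01 = 99.
Require (62/7)ⁿ ≥ 99 ÷ (1/14) = 1386.
(62/7)³ = 238328/343 falls short of 1386 but (62/7)⁴ = 14776336/2401 reaches it, so n = 4.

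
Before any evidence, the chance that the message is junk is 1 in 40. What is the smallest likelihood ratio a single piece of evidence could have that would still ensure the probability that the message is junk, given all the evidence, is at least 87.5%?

Prior odds = 0.025/0.975 = 1/39.
Target odds = 0.875/0.125 = 7.
Required Bayes factor = 7 ÷ (1/39) = 273.

273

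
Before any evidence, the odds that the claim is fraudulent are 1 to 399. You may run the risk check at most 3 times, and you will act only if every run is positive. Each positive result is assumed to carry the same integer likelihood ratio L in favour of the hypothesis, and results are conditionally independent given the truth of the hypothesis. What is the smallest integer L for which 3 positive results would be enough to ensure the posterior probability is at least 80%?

12

Prior odds = 1/399.
Target odds = 0.8/0.2 = 4.
Need L³ ≥ 4 ÷ (1/399) = 1596.
11³ = 1331 < 1596 ≤ 1728 = 12³, so L = 12.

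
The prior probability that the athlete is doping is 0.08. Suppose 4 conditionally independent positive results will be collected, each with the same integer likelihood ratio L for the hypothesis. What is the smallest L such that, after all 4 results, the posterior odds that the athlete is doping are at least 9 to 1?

4

Prior odds = 0.08/0.92 = 2/23.
Target odds = 9.
Need L⁴ ≥ 9 ÷ (2/23) = 103.5.
3⁴ = 81 < 103.5 ≤ 256 = 4⁴, so L = 4.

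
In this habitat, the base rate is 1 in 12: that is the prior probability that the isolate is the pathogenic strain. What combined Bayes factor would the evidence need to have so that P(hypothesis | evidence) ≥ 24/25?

264

Prior odds = (1/12)/(11/12) = 1/11.
Target odds = 0.96/0.04 = 24.
Required Bayes factor = 24 ÷ (1/11) = 264.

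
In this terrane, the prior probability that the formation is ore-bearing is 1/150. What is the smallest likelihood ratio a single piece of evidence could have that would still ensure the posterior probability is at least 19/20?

2831

Prior odds = (1/150)/(149/150) = 1/149.
Target odds = 0.95/0.05 = 19.
Required Bayes factor = 19 ÷ (1/149) = 2831.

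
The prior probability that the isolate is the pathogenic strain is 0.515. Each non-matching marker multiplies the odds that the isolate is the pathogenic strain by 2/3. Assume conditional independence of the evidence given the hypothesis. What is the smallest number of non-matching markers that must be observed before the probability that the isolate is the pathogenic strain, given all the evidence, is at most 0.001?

Prior odds = 0.515/0.485 = 103/97.
Likelihood ratio per non-matching marker = 2/3.
Target posterior odds = 0.001/0.999 = 1/999.
Need (103/97) × (2/3)ⁿ ≤ 1/999, i.e. (2/3)ⁿ ≤ 97/102897.
(2/3)¹⁷ = 131072/129140163 is still above 97/102897 but (2/3)¹⁸ = 262144/387420489 is at or below it, so n = 18.

18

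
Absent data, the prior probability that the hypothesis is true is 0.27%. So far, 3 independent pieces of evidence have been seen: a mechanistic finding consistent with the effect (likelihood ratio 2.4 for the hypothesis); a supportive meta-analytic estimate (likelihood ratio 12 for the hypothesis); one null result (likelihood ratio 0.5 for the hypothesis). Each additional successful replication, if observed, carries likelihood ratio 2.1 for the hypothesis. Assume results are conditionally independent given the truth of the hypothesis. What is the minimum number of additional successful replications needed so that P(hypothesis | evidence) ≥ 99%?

11

Prior odds = 0.0027/0.9973 = 27/9973.
Combined Bayes factor of the evidence already in hand = 2.4 × 12 × 0.5 = 14.4.
Odds after that evidence = (27/9973) × 14.4 = 1944/49865.
Target odds = 0.99/0.01 = 99.
Need 2.1ⁿ ≥ 99 ÷ (1944/49865) = 548515/216.
2.1¹⁰ ≈1667.99 falls short of 548515/216 but 2.1¹¹ ≈3502.78 reaches it, so n = 11.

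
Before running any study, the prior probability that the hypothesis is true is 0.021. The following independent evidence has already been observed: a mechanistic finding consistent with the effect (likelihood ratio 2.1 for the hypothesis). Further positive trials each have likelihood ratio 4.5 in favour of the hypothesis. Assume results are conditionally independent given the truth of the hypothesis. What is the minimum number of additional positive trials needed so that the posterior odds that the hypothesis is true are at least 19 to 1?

Prior odds = 0.021/0.979 = 21/979.
Bayes factor of the evidence already in hand = 2.1.
Odds after that evidence = (21/979) × 2.1 = 441/9790.
Target odds = 19.
Need 4.5ⁿ ≥ 19 ÷ (441/9790) = 186010/441.
4.5⁴ = 410.0625 falls short of 186010/441 but 4.5⁵ = 1845.28125 reaches it, so n = 5.

5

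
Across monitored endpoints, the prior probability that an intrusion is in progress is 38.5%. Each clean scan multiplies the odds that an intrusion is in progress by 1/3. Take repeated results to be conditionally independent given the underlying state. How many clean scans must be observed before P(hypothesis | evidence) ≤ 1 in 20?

3

Prior odds: 0.385 ÷ 0.615 = 77/123.
Likelihood ratio per clean scan = 1/3.
Target posterior odds = 0.05/0.95 = 1/19.
Require (1/3)ⁿ ≤ 1/19 ÷ (77/123) = 123/1463.
(1/3)² = 1/9 is still above 123/1463 but (1/3)³ = 1/27 is at or below it, so n = 3.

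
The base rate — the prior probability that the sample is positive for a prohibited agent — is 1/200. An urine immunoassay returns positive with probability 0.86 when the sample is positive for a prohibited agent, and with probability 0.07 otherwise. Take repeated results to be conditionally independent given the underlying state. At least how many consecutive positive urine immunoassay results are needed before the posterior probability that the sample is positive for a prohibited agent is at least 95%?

Prior odds: 0.005 ÷ 0.995 = 1/199.
Likelihood ratio of a positive result = 0.86/0.07 = 86/7.
Target odds: 0.95 ÷ 0.05 = 19.
Need (1/199) × (86/7)ⁿ ≥ 19, i.e. (86/7)ⁿ ≥ 3781.
(86/7)³ = 636056/343 falls short of 3781 but (86/7)⁴ = 54700816/2401 reaches it, so n = 4.

4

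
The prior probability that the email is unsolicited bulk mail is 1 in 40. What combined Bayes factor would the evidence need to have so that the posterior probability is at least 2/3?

78

Prior odds = 0.025/0.975 = 1/39.
Target odds = (2/3)/(1/3) = 2.
Required Bayes factor = 2 ÷ (1/39) = 78.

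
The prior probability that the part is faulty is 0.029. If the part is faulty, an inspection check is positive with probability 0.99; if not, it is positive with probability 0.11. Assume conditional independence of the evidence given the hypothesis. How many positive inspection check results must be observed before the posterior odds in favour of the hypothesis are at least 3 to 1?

Prior odds = 0.029/0.971 = 29/971.
Likelihood ratio of a positive = 0.99/0.11 = 9.
Target odds = 3.
Need (29/971) × 9ⁿ ≥ 3, i.e. 9ⁿ ≥ 2913/29.
9² = 81 falls short of 2913/29 but 9³ = 729 reaches it, so n = 3.

3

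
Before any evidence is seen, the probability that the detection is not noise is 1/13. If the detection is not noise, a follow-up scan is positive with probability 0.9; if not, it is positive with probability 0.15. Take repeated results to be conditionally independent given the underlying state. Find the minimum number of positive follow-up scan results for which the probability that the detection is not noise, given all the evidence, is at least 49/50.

Prior odds = (1/13)/(12/13) = 1/12.
Likelihood ratio of a positive = 0.9/0.15 = 6.
Target odds: 0.98 ÷ 0.02 = 49.
Need (1/12) × 6ⁿ ≥ 49, i.e. 6ⁿ ≥ 588.
6³ = 216 falls short of 588 but 6⁴ = 1296 reaches it, so n = 4.

4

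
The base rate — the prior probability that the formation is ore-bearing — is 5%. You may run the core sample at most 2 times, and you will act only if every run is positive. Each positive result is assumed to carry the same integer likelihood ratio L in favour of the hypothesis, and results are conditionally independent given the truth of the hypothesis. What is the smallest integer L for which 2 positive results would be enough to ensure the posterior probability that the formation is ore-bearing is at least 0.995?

Prior odds = 0.05/0.95 = 1/19.
Target odds = 0.995/0.005 = 199.
Need L² ≥ 199 ÷ (1/19) = 3781.
61² = 3721 < 3781 ≤ 3844 = 62², so L = 62.

62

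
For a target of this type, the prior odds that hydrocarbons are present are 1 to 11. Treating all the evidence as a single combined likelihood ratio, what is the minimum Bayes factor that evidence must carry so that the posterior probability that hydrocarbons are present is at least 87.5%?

Prior odds = 1/11.
Target odds = 0.875/0.125 = 7.
Required Bayes factor = 7 ÷ (1/11) = 77.

77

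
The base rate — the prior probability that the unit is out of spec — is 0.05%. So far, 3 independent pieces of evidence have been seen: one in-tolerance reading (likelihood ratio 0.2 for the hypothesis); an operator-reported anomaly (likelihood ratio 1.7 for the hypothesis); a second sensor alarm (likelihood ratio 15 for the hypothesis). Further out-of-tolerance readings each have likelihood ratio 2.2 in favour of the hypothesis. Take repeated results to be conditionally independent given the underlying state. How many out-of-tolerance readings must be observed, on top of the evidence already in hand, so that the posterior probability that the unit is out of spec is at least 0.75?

Prior odds = 0.0005/0.9995 = 1/1999.
Combined Bayes factor of the evidence already in hand = 0.2 × 1.7 × 15 = 5.1.
Odds after that evidence = (1/1999) × 5.1 = 51/19990.
Target odds = 0.75/0.25 = 3.
Need 2.2ⁿ ≥ 3 ÷ (51/19990) = 19990/17.
2.2⁸ = 214358881/390625 falls short of 19990/17 but 2.2⁹ ≈1207.27 reaches it, so n = 9.

9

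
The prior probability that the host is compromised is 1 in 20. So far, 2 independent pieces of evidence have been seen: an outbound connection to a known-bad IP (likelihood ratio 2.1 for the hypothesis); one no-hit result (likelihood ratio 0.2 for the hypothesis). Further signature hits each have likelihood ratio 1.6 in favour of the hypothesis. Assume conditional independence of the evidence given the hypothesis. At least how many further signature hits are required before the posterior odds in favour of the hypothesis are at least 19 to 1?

Prior odds = 0.05/0.95 = 1/19.
Combined Bayes factor of the evidence already in hand = 2.1 × 0.2 = 0.42.
Odds after that evidence = (1/19) × 0.42 = 21/950.
Target odds = 19.
Need 1.6ⁿ ≥ 19 ÷ (21/950) = 18050/21.
1.6¹⁴ ≈720.576 falls short of 18050/21 but 1.6¹⁵ ≈1152.92 reaches it, so n = 15.

15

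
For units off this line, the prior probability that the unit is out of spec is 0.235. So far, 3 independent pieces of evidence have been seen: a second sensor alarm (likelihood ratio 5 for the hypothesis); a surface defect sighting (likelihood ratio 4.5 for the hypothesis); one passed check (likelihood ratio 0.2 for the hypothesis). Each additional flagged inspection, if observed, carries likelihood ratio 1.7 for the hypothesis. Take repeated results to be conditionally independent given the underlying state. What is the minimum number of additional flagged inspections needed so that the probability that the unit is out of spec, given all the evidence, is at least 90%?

Prior odds = 0.235/0.765 = 47/153.
Combined Bayes factor of the evidence already in hand = 5 × 4.5 × 0.2 = 4.5.
Odds after that evidence = (47/153) × 4.5 = 47/34.
Target odds = 0.9/0.1 = 9.
Need 1.7ⁿ ≥ 9 ÷ (47/34) = 306/47.
1.7³ = 4.913 falls short of 306/47 but 1.7⁴ = 8.3521 reaches it, so n = 4.

4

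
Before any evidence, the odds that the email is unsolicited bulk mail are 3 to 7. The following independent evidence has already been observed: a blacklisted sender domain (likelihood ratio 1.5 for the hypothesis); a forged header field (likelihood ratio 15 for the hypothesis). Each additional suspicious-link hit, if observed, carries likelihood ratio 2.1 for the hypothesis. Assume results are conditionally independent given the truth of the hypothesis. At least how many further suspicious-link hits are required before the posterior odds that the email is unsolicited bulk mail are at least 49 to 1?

Prior odds = 3/7.
Combined Bayes factor of the evidence already in hand = 1.5 × 15 = 22.5.
Odds after that evidence = (3/7) × 22.5 = 135/14.
Target odds = 49.
Need 2.1ⁿ ≥ 49 ÷ (135/14) = 686/135.
2.1² = 4.41 falls short of 686/135 but 2.1³ = 9.261 reaches it, so n = 3.

3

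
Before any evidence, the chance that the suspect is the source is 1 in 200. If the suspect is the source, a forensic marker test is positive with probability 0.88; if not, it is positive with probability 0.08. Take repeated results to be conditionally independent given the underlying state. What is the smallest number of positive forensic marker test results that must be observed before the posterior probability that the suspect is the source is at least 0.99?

Prior odds: 0.005 ÷ 0.995 = 1/199.
Likelihood ratio of a positive = 0.88/0.08 = 11.
Target posterior odds = 0.99/0.01 = 99.
Need (1/199) × 11ⁿ ≥ 99, i.e. 11ⁿ ≥ 19701.
11⁴ = 14641 falls short of 19701 but 11⁵ = 161051 reaches it, so n = 5.

5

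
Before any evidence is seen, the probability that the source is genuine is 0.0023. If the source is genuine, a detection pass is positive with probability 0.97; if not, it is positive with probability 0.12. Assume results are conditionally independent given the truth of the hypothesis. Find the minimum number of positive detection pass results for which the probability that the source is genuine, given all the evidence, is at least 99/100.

Prior odds = 0.0023/0.9977 = 23/9977.
Likelihood ratio of a positive = 0.97/0.12 = 97/12.
Target odds: 0.99 ÷ 0.01 = 99.
Require (97/12)ⁿ ≥ 99 ÷ (23/9977) = 987723/23.
(97/12)⁵ ≈34510.6 falls short of 987723/23 but (97/12)⁶ ≈278961 reaches it, so n = 6.

6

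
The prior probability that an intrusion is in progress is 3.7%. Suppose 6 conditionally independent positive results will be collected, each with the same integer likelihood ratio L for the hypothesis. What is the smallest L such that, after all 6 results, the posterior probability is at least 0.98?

Prior odds = 0.037/0.963 = 37/963.
Target odds = 0.98/0.02 = 49.
Need L⁶ ≥ 49 ÷ (37/963) = 47187/37.
3⁶ = 729 < 47187/37 ≤ 4096 = 4⁶, so L = 4.

4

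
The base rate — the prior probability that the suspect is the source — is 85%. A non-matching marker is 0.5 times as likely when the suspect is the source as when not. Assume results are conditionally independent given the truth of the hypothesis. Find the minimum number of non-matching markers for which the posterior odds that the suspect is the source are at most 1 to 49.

9

Prior odds = 0.85/0.15 = 17/3.
Likelihood ratio per non-matching marker = 0.5.
Target odds = 1/49.
Need (17/3) × 0.5ⁿ ≤ 1/49, i.e. 0.5ⁿ ≤ 3/833.
0.5⁸ = 0.00390625 is still above 3/833 but 0.5⁹ = 0.001953125 is at or below it, so n = 9.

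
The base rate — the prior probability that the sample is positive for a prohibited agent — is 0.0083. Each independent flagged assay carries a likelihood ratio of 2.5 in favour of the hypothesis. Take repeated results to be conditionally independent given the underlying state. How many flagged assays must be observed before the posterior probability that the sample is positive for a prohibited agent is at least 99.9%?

Prior odds: 0.0083 ÷ 0.9917 = 83/9917.
Likelihood ratio per flagged assay = 2.5.
Target odds: 0.999 ÷ 0.001 = 999.
Need (83/9917) × 2.5ⁿ ≥ 999, i.e. 2.5ⁿ ≥ 9907083/83.
2.5¹² = 244140625/4096 falls short of 9907083/83 but 2.5¹³ ≈149012 reaches it, so n = 13.

13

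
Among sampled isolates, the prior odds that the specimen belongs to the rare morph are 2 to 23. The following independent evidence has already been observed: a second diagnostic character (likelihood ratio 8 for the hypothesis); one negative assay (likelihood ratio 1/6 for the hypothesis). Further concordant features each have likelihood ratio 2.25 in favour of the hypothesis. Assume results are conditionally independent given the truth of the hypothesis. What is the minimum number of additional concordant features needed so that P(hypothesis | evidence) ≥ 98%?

Prior odds = 2/23.
Combined Bayes factor of the evidence already in hand = 8 × (1/6) = 4/3.
Odds after that evidence = (2/23) × 4/3 = 8/69.
Target odds = 0.98/0.02 = 49.
Need 2.25ⁿ ≥ 49 ÷ (8/69) = 422.625.
2.25⁷ = 4782969/16384 falls short of 422.625 but 2.25⁸ = 43046721/65536 reaches it, so n = 8.

8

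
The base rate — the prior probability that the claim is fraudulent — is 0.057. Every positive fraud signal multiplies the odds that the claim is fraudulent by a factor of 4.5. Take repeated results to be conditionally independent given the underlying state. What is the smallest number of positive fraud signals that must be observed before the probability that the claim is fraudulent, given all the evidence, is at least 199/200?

Prior odds: 0.057 ÷ 0.943 = 57/943.
Likelihood ratio per positive fraud signal = 4.5.
Target posterior odds = 0.995/0.005 = 199.
Require 4.5ⁿ ≥ 199 ÷ (57/943) = 187657/57.
4.5⁵ = 1845.28125 falls short of 187657/57 but 4.5⁶ = 8303.765625 reaches it, so n = 6.

6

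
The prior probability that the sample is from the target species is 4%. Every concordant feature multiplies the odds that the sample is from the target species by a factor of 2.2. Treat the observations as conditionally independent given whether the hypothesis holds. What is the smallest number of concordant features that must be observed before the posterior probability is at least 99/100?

Prior odds: 0.04 ÷ 0.96 = 1/24.
Likelihood ratio per concordant feature = 2.2.
Target odds: 0.99 ÷ 0.01 = 99.
Require 2.2ⁿ ≥ 99 ÷ (1/24) = 2376.
2.2⁹ ≈1207.27 falls short of 2376 but 2.2¹⁰ ≈2655.99 reaches it, so n = 10.

10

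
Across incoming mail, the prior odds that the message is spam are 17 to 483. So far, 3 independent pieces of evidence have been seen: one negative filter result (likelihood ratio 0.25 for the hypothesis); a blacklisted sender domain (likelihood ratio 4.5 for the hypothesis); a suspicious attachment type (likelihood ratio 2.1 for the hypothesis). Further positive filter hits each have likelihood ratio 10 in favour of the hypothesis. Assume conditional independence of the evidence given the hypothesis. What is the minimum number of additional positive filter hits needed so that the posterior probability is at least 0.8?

Prior odds = 17/483.
Combined Bayes factor of the evidence already in hand = 0.25 × 4.5 × 2.1 = 2.3625.
Odds after that evidence = (17/483) × 2.3625 = 153/1840.
Target odds = 0.8/0.2 = 4.
Need 10ⁿ ≥ 4 ÷ (153/1840) = 7360/153.
10¹ = 10 falls short of 7360/153 but 10² = 100 reaches it, so n = 2.

2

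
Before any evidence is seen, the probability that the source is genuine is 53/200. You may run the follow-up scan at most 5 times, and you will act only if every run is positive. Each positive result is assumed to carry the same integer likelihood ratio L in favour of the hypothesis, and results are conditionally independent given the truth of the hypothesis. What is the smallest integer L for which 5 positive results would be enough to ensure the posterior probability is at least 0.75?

Prior odds = 0.265/0.735 = 53/147.
Target odds = 0.75/0.25 = 3.
Need L⁵ ≥ 3 ÷ (53/147) = 441/53.
1⁵ = 1 < 441/53 ≤ 32 = 2⁵, so L = 2.

2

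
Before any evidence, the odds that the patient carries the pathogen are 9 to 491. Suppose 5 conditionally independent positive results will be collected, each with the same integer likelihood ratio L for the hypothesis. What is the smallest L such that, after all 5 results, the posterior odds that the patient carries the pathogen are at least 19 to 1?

Prior odds = 9/491.
Target odds = 19.
Need L⁵ ≥ 19 ÷ (9/491) = 9329/9.
4⁵ = 1024 < 9329/9 ≤ 3125 = 5⁵, so L = 5.

5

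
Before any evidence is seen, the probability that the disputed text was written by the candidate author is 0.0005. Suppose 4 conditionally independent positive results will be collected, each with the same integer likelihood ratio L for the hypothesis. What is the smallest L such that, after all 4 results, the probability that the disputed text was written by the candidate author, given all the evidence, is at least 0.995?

Prior odds = 0.0005/0.9995 = 1/1999.
Target odds = 0.995/0.005 = 199.
Need L⁴ ≥ 199 ÷ (1/1999) = 397801.
25⁴ = 390625 < 397801 ≤ 456976 = 26⁴, so L = 26.

26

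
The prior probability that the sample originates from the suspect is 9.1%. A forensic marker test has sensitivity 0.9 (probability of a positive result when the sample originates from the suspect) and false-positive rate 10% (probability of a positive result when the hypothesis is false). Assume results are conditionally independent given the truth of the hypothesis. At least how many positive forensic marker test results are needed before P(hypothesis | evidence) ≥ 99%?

Prior odds = 0.091/0.909 = 91/909.
Likelihood ratio of a positive result = 0.9/0.1 = 9.
Target odds: 0.99 ÷ 0.01 = 99.
Need (91/909) × 9ⁿ ≥ 99, i.e. 9ⁿ ≥ 89991/91.
9³ = 729 falls short of 89991/91 but 9⁴ = 6561 reaches it, so n = 4.

4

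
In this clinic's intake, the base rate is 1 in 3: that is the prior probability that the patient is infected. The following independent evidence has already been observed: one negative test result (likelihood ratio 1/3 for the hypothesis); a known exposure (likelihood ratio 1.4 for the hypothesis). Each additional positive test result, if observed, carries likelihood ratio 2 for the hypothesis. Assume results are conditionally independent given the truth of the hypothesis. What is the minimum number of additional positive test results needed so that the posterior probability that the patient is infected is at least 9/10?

6

Prior odds = (1/3)/(2/3) = 0.5.
Combined Bayes factor of the evidence already in hand = (1/3) × 1.4 = 7/15.
Odds after that evidence = 0.5 × 7/15 = 7/30.
Target odds = 0.9/0.1 = 9.
Need 2ⁿ ≥ 9 ÷ (7/30) = 270/7.
2⁵ = 32 falls short of 270/7 but 2⁶ = 64 reaches it, so n = 6.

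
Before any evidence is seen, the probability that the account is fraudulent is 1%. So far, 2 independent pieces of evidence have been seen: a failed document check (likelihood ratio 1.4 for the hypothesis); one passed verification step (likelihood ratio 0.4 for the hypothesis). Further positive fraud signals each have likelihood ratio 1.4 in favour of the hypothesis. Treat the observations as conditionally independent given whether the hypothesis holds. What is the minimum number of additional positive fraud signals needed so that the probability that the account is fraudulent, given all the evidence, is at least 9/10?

Prior odds = 0.01/0.99 = 1/99.
Combined Bayes factor of the evidence already in hand = 1.4 × 0.4 = 0.56.
Odds after that evidence = (1/99) × 0.56 = 14/2475.
Target odds = 0.9/0.1 = 9.
Need 1.4ⁿ ≥ 9 ÷ (14/2475) = 22275/14.
1.4²¹ ≈1171.36 falls short of 22275/14 but 1.4²² ≈1639.9 reaches it, so n = 22.

22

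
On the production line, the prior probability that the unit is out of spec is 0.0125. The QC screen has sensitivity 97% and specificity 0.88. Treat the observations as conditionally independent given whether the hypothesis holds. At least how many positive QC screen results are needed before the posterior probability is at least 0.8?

3

Prior odds = 0.0125/0.9875 = 1/79.
False-positive rate = 1 − 0.88 = 0.12; likelihood ratio of a positive = 0.97/0.12 = 97/12.
Target posterior odds = 0.8/0.2 = 4.
Require (97/12)ⁿ ≥ 4 ÷ (1/79) = 316.
(97/12)² = 9409/144 falls short of 316 but (97/12)³ = 912673/1728 reaches it, so n = 3.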